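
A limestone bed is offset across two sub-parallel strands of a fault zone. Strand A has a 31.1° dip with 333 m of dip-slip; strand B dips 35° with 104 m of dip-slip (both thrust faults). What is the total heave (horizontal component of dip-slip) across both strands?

heave_A = 333 × cos(31.1°) = 285.1 m
heave_B = 104 × cos(35°) = 85.19 m
total = 285.1 + 85.19 = 370 m

370 m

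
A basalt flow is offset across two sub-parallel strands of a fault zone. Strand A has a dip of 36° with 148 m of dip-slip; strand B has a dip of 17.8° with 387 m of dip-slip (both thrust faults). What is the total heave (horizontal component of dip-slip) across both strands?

488 m

heave_A = 148 × cos(36°) = 119.7 m
heave_B = 387 × cos(17.8°) = 368.5 m
total = 119.7 + 368.5 = 488 m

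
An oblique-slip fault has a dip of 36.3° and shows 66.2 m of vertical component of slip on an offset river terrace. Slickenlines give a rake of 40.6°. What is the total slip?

dip-slip = throw / sin(dip) = 66.2 / sin(36.3°) = 111.8 m
net slip = dip-slip / sin(rake) = 111.8 / sin(40.6°) = 172 m

172 m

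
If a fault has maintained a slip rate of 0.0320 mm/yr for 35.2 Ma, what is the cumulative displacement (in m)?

1130 m

slip = rate × time = 0.0320 mm/yr × 35.2 Ma = 1130 m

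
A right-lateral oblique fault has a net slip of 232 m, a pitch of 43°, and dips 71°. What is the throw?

dip-slip = net slip × sin(rake) = 232 m × sin(43°) = 158.2 m
throw = dip-slip × sin(dip) = 158.2 × sin(71°) = 150 m

150 m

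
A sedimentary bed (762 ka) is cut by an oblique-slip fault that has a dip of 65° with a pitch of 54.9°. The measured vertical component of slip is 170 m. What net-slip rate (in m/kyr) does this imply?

0.301 m/kyr

dip-slip = throw / sin(dip) = 170 / sin(65°) = 187.6 m
net slip = dip-slip / sin(rake) = 187.6 / sin(54.9°) = 229.3 m
rate = 229.3 m / 762 ka = 0.000301 m/yr = 0.301 m/kyr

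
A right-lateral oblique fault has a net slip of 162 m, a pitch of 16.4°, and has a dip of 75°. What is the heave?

dip-slip = net slip × sin(rake) = 162 m × sin(16.4°) = 45.74 m
heave = dip-slip × cos(dip) = 45.74 × cos(75°) = 11.8 m

11.8 m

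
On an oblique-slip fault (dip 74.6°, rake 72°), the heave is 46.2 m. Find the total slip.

183 m

dip-slip = heave / cos(dip) = 46.2 / cos(74.6°) = 174 m
net slip = dip-slip / sin(rake) = 174 / sin(72°) = 183 m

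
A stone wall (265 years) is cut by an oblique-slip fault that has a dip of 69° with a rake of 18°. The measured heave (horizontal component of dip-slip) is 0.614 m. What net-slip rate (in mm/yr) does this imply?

20.9 mm/yr

dip-slip = heave / cos(dip) = 0.614 / cos(69°) = 1.713 m
net slip = dip-slip / sin(rake) = 1.713 / sin(18°) = 5.544 m
rate = 5.544 m / 265 years = 0.0209 m/yr = 20.9 mm/yr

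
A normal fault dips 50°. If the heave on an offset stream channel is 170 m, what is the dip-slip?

264 m

dip-slip = heave / cos(dip) = 170 / cos(50°) = 264 m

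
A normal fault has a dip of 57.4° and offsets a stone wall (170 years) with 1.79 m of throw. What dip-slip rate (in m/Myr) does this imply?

12500 m/Myr

dip-slip = throw / sin(dip) = 1.79 m / sin(57.4°) = 2.125 m
rate = 2.125 m / 170 years = 0.0125 m/yr = 12500 m/Myr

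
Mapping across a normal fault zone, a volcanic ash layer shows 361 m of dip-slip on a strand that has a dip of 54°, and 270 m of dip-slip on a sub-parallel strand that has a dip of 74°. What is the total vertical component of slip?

throw_A = 361 × sin(54°) = 292.1 m
throw_B = 270 × sin(74°) = 259.5 m
total = 292.1 + 259.5 = 552 m

552 m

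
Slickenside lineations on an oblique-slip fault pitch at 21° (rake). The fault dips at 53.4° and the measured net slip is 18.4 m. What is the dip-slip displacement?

6.59 m

dip-slip = net slip × sin(rake) = 18.4 m × sin(21°) = 6.59 m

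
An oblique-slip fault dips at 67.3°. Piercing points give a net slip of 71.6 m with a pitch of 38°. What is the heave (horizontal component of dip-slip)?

17 m

dip-slip = net slip × sin(rake) = 71.6 m × sin(38°) = 44.08 m
heave = dip-slip × cos(dip) = 44.08 × cos(67.3°) = 17 m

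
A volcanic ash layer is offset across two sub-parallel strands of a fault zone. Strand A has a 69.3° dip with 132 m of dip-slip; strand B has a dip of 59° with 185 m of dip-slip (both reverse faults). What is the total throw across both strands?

282 m

throw_A = 132 × sin(69.3°) = 123.5 m
throw_B = 185 × sin(59°) = 158.6 m
total = 123.5 + 158.6 = 282 m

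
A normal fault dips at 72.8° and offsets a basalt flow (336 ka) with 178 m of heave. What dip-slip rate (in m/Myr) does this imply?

1790 m/Myr

dip-slip = heave / cos(dip) = 178 m / cos(72.8°) = 601.9 m
rate = 601.9 m / 336 ka = 0.00179 m/yr = 1790 m/Myr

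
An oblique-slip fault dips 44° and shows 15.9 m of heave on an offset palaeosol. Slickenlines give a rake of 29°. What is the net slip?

45.6 m

dip-slip = heave / cos(dip) = 15.9 / cos(44°) = 22.10 m
net slip = dip-slip / sin(rake) = 22.10 / sin(29°) = 45.6 m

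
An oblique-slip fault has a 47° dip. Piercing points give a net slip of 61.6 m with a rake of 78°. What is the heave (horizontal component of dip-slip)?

41.1 m

dip-slip = net slip × sin(rake) = 61.6 m × sin(78°) = 60.25 m
heave = dip-slip × cos(dip) = 60.25 × cos(47°) = 41.1 m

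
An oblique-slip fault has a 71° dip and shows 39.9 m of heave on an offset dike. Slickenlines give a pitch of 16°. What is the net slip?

445 m

dip-slip = heave / cos(dip) = 39.9 / cos(71°) = 122.6 m
net slip = dip-slip / sin(rake) = 122.6 / sin(16°) = 445 m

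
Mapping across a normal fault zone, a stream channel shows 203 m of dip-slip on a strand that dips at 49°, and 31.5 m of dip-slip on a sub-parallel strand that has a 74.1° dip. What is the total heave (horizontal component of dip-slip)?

heave_A = 203 × cos(49°) = 133.2 m
heave_B = 31.5 × cos(74.1°) = 8.630 m
total = 133.2 + 8.630 = 142 m

142 m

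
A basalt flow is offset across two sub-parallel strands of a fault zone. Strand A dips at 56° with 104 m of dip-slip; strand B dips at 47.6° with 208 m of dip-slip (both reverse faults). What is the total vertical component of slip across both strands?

240 m

throw_A = 104 × sin(56°) = 86.22 m
throw_B = 208 × sin(47.6°) = 153.6 m
total = 86.22 + 153.6 = 240 m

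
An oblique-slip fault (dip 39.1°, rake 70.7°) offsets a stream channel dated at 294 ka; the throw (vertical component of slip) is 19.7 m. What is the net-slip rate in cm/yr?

0.0113 cm/yr

dip-slip = throw / sin(dip) = 19.7 / sin(39.1°) = 31.24 m
net slip = dip-slip / sin(rake) = 31.24 / sin(70.7°) = 33.10 m
rate = 33.10 m / 294 ka = 0.000113 m/yr = 0.0113 cm/yr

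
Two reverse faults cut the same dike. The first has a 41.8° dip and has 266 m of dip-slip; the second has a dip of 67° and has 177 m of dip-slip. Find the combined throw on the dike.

throw_A = 266 × sin(41.8°) = 177.3 m
throw_B = 177 × sin(67°) = 162.9 m
total = 177.3 + 162.9 = 340 m

340 m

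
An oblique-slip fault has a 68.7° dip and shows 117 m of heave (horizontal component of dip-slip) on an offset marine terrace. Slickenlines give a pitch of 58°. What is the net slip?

380 m

dip-slip = heave / cos(dip) = 117 / cos(68.7°) = 322.1 m
net slip = dip-slip / sin(rake) = 322.1 / sin(58°) = 380 m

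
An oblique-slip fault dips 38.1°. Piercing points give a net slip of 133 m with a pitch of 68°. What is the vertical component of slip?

dip-slip = net slip × sin(rake) = 133 m × sin(68°) = 123.3 m
throw = dip-slip × sin(dip) = 123.3 × sin(38.1°) = 76.1 m

76.1 m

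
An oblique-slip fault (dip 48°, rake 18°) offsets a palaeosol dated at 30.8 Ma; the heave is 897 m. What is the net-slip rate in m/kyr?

0.141 m/kyr

dip-slip = heave / cos(dip) = 897 / cos(48°) = 1341 m
net slip = dip-slip / sin(rake) = 1341 / sin(18°) = 4338 m
rate = 4338 m / 30.8 Ma = 0.000141 m/yr = 0.141 m/kyr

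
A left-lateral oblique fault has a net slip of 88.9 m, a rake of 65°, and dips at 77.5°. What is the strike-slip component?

strike-slip = net slip × cos(rake) = 88.9 m × cos(65°) = 37.6 m

37.6 m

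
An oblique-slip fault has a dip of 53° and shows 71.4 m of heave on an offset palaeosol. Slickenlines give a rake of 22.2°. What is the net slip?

dip-slip = heave / cos(dip) = 71.4 / cos(53°) = 118.6 m
net slip = dip-slip / sin(rake) = 118.6 / sin(22.2°) = 314 m

314 m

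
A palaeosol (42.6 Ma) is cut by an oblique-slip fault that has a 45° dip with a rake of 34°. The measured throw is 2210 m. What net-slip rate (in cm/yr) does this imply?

dip-slip = throw / sin(dip) = 2210 / sin(45°) = 3125 m
net slip = dip-slip / sin(rake) = 3125 / sin(34°) = 5589 m
rate = 5589 m / 42.6 Ma = 0.000131 m/yr = 0.0131 cm/yr

0.0131 cm/yr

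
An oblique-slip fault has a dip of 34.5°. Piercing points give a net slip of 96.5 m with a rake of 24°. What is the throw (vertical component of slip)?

dip-slip = net slip × sin(rake) = 96.5 m × sin(24°) = 39.25 m
throw = dip-slip × sin(dip) = 39.25 × sin(34.5°) = 22.2 m

22.2 m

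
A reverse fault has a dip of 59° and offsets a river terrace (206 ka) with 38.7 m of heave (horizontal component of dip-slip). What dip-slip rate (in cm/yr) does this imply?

dip-slip = heave / cos(dip) = 38.7 m / cos(59°) = 75.14 m
rate = 75.14 m / 206 ka = 0.000365 m/yr = 0.0365 cm/yr

0.0365 cm/yr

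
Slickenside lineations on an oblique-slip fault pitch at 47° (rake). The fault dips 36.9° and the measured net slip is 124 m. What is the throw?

54.5 m

dip-slip = net slip × sin(rake) = 124 m × sin(47°) = 90.69 m
throw = dip-slip × sin(dip) = 90.69 × sin(36.9°) = 54.5 m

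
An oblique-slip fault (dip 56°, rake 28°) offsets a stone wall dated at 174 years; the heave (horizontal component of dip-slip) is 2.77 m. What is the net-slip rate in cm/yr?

6.06 cm/yr

dip-slip = heave / cos(dip) = 2.77 / cos(56°) = 4.954 m
net slip = dip-slip / sin(rake) = 4.954 / sin(28°) = 10.55 m
rate = 10.55 m / 174 years = 0.0606 m/yr = 6.06 cm/yr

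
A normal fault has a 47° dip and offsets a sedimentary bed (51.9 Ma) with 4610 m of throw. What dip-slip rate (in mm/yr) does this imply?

dip-slip = throw / sin(dip) = 4610 m / sin(47°) = 6303 m
rate = 6303 m / 51.9 Ma = 0.000121 m/yr = 0.121 mm/yr

0.121 mm/yr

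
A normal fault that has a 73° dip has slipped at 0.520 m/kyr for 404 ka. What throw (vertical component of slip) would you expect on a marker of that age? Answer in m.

dip-slip = rate × time = 0.520 m/kyr × 404 ka = 210.1 m
throw = dip-slip × sin(dip) = 210.1 × sin(73°) = 201 m

201 m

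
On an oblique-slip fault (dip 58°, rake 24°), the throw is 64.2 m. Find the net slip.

dip-slip = throw / sin(dip) = 64.2 / sin(58°) = 75.70 m
net slip = dip-slip / sin(rake) = 75.70 / sin(24°) = 186 m

186 m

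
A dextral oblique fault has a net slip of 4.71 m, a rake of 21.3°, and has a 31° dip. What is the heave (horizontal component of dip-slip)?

dip-slip = net slip × sin(rake) = 4.71 m × sin(21.3°) = 1.711 m
heave = dip-slip × cos(dip) = 1.711 × cos(31°) = 1.47 m

1.47 m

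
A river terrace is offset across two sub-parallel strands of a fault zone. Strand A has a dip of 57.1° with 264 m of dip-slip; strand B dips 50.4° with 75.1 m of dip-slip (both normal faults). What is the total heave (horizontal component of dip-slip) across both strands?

heave_A = 264 × cos(57.1°) = 143.4 m
heave_B = 75.1 × cos(50.4°) = 47.87 m
total = 143.4 + 47.87 = 191 m

191 m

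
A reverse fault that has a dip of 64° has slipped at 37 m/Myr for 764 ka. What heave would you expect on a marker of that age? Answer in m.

12.4 m

dip-slip = rate × time = 37 m/Myr × 764 ka = 28.27 m
heave = dip-slip × cos(dip) = 28.27 × cos(64°) = 12.4 m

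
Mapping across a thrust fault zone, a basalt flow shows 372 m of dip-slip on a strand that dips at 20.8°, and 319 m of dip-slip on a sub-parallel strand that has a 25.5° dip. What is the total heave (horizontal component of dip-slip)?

heave_A = 372 × cos(20.8°) = 347.8 m
heave_B = 319 × cos(25.5°) = 287.9 m
total = 347.8 + 287.9 = 636 m

636 m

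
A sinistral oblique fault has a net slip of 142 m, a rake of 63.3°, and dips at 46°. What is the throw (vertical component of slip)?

91.3 m

dip-slip = net slip × sin(rake) = 142 m × sin(63.3°) = 126.9 m
throw = dip-slip × sin(dip) = 126.9 × sin(46°) = 91.3 m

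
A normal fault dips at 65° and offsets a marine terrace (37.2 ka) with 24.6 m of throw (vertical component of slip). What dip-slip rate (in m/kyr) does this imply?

0.730 m/kyr

dip-slip = throw / sin(dip) = 24.6 m / sin(65°) = 27.14 m
rate = 27.14 m / 37.2 ka = 0.000730 m/yr = 0.730 m/kyr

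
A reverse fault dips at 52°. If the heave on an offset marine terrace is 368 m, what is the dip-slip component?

dip-slip = heave / cos(dip) = 368 / cos(52°) = 598 m

598 m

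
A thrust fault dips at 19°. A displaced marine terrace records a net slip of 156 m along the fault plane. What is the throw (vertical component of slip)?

throw = dip-slip × sin(dip) = 156 m × sin(19°) = 50.8 m

50.8 m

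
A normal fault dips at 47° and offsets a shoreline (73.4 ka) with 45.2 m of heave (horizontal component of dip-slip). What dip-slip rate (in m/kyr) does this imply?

0.903 m/kyr

dip-slip = heave / cos(dip) = 45.2 m / cos(47°) = 66.28 m
rate = 66.28 m / 73.4 ka = 0.000903 m/yr = 0.903 m/kyr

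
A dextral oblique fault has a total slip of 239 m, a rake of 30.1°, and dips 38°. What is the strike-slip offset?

207 m

strike-slip = net slip × cos(rake) = 239 m × cos(30.1°) = 207 m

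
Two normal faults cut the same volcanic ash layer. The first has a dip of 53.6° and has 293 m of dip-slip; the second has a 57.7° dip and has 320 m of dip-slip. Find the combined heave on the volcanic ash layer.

345 m

heave_A = 293 × cos(53.6°) = 173.9 m
heave_B = 320 × cos(57.7°) = 171 m
total = 173.9 + 171 = 345 m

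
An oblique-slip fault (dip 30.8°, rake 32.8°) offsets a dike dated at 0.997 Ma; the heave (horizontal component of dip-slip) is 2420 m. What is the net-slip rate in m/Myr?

dip-slip = heave / cos(dip) = 2420 / cos(30.8°) = 2817 m
net slip = dip-slip / sin(rake) = 2817 / sin(32.8°) = 5201 m
rate = 5201 m / 0.997 Ma = 0.00522 m/yr = 5220 m/Myr

5220 m/Myr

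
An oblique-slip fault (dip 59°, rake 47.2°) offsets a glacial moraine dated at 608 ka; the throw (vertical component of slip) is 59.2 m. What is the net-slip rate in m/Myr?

dip-slip = throw / sin(dip) = 59.2 / sin(59°) = 69.06 m
net slip = dip-slip / sin(rake) = 69.06 / sin(47.2°) = 94.13 m
rate = 94.13 m / 608 ka = 0.000155 m/yr = 155 m/Myr

155 m/Myr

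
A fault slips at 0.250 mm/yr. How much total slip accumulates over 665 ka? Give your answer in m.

166 m

slip = rate × time = 0.250 mm/yr × 665 ka = 166 m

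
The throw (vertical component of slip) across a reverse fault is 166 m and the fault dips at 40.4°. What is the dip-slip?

dip-slip = throw / sin(dip) = 166 / sin(40.4°) = 256 m

256 m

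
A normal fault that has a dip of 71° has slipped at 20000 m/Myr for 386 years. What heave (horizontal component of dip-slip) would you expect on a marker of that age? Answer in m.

2.51 m

dip-slip = rate × time = 20000 m/Myr × 386 years = 7.720 m
heave = dip-slip × cos(dip) = 7.720 × cos(71°) = 2.51 m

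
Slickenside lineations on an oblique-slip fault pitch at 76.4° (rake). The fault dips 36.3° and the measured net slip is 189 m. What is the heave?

dip-slip = net slip × sin(rake) = 189 m × sin(76.4°) = 183.7 m
heave = dip-slip × cos(dip) = 183.7 × cos(36.3°) = 148 m

148 m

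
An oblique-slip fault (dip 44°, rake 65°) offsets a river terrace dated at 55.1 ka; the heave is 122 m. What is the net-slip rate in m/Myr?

dip-slip = heave / cos(dip) = 122 / cos(44°) = 169.6 m
net slip = dip-slip / sin(rake) = 169.6 / sin(65°) = 187.1 m
rate = 187.1 m / 55.1 ka = 0.00340 m/yr = 3400 m/Myr

3400 m/Myr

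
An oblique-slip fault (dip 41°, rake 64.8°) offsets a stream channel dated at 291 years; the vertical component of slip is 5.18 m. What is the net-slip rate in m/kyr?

30 m/kyr

dip-slip = throw / sin(dip) = 5.18 / sin(41°) = 7.896 m
net slip = dip-slip / sin(rake) = 7.896 / sin(64.8°) = 8.726 m
rate = 8.726 m / 291 years = 0.0300 m/yr = 30 m/kyr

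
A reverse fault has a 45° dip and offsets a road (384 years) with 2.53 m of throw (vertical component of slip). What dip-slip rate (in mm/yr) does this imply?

dip-slip = throw / sin(dip) = 2.53 m / sin(45°) = 3.578 m
rate = 3.578 m / 384 years = 0.00932 m/yr = 9.32 mm/yr

9.32 mm/yr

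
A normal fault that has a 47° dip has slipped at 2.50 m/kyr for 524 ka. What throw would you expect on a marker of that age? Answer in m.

dip-slip = rate × time = 2.50 m/kyr × 524 ka = 1310 m
throw = dip-slip × sin(dip) = 1310 × sin(47°) = 958 m

958 m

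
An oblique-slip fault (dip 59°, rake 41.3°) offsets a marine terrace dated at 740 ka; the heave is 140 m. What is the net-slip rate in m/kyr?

dip-slip = heave / cos(dip) = 140 / cos(59°) = 271.8 m
net slip = dip-slip / sin(rake) = 271.8 / sin(41.3°) = 411.9 m
rate = 411.9 m / 740 ka = 0.000557 m/yr = 0.557 m/kyr

0.557 m/kyr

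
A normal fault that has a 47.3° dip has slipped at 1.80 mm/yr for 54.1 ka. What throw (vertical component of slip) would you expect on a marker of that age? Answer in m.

dip-slip = rate × time = 1.80 mm/yr × 54.1 ka = 97.38 m
throw = dip-slip × sin(dip) = 97.38 × sin(47.3°) = 71.6 m

71.6 m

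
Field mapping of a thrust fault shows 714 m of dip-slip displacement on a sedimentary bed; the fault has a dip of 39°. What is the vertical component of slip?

449 m

throw = dip-slip × sin(dip) = 714 m × sin(39°) = 449 m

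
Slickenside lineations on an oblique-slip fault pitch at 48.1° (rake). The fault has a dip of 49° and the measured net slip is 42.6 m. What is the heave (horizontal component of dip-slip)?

dip-slip = net slip × sin(rake) = 42.6 m × sin(48.1°) = 31.71 m
heave = dip-slip × cos(dip) = 31.71 × cos(49°) = 20.8 m

20.8 m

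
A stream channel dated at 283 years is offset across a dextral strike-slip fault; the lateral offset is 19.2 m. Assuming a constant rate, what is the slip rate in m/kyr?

67.8 m/kyr

rate = 19.2 m / 283 years = 0.0678 m/yr = 67.8 m/kyr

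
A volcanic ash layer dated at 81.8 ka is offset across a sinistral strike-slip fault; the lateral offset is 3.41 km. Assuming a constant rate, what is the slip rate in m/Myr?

41700 m/Myr

rate = 3.41 km / 81.8 ka = 0.0417 m/yr = 41700 m/Myr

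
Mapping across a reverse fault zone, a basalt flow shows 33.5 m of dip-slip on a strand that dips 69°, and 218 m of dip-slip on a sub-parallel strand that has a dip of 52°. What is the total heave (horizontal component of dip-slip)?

146 m

heave_A = 33.5 × cos(69°) = 12.01 m
heave_B = 218 × cos(52°) = 134.2 m
total = 12.01 + 134.2 = 146 m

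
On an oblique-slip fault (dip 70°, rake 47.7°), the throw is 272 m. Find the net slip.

dip-slip = throw / sin(dip) = 272 / sin(70°) = 289.5 m
net slip = dip-slip / sin(rake) = 289.5 / sin(47.7°) = 391 m

391 m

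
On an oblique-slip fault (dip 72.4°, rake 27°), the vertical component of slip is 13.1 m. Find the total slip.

dip-slip = throw / sin(dip) = 13.1 / sin(72.4°) = 13.74 m
net slip = dip-slip / sin(rake) = 13.74 / sin(27°) = 30.3 m

30.3 m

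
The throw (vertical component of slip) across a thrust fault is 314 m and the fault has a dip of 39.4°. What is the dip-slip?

495 m

dip-slip = throw / sin(dip) = 314 / sin(39.4°) = 495 m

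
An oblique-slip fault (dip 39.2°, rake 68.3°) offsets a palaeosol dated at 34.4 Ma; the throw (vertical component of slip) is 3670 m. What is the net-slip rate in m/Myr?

182 m/Myr

dip-slip = throw / sin(dip) = 3670 / sin(39.2°) = 5807 m
net slip = dip-slip / sin(rake) = 5807 / sin(68.3°) = 6250 m
rate = 6250 m / 34.4 Ma = 0.000182 m/yr = 182 m/Myr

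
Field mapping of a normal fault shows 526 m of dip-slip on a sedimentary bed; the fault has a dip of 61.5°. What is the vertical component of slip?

throw = dip-slip × sin(dip) = 526 m × sin(61.5°) = 462 m

462 m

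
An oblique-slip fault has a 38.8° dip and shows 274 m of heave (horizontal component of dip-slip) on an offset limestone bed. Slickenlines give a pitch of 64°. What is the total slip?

391 m

dip-slip = heave / cos(dip) = 274 / cos(38.8°) = 351.6 m
net slip = dip-slip / sin(rake) = 351.6 / sin(64°) = 391 m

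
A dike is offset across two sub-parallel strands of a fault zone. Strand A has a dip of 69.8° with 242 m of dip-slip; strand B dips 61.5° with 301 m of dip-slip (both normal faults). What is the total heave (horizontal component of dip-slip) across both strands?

227 m

heave_A = 242 × cos(69.8°) = 83.56 m
heave_B = 301 × cos(61.5°) = 143.6 m
total = 83.56 + 143.6 = 227 m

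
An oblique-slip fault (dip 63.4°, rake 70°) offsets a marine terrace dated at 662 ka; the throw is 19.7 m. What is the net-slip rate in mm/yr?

0.0354 mm/yr

dip-slip = throw / sin(dip) = 19.7 / sin(63.4°) = 22.03 m
net slip = dip-slip / sin(rake) = 22.03 / sin(70°) = 23.45 m
rate = 23.45 m / 662 ka = 0.0000354 m/yr = 0.0354 mm/yr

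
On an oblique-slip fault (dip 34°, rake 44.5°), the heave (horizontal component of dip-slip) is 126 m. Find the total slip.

217 m

dip-slip = heave / cos(dip) = 126 / cos(34°) = 152 m
net slip = dip-slip / sin(rake) = 152 / sin(44.5°) = 217 m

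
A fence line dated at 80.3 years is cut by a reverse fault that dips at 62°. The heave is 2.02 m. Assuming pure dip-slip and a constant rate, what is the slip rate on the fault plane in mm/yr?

dip-slip = heave / cos(dip) = 2.02 m / cos(62°) = 4.303 m
rate = 4.303 m / 80.3 years = 0.0536 m/yr = 53.6 mm/yr

53.6 mm/yr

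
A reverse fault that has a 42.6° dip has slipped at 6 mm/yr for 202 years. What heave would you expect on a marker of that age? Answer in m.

dip-slip = rate × time = 6 mm/yr × 202 years = 1.212 m
heave = dip-slip × cos(dip) = 1.212 × cos(42.6°) = 0.892 m

0.892 m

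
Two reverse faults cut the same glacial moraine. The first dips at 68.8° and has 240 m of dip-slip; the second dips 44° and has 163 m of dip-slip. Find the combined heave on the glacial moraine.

204 m

heave_A = 240 × cos(68.8°) = 86.79 m
heave_B = 163 × cos(44°) = 117.3 m
total = 86.79 + 117.3 = 204 m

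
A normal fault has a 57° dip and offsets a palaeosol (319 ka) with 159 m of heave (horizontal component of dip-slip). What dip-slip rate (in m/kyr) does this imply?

dip-slip = heave / cos(dip) = 159 m / cos(57°) = 291.9 m
rate = 291.9 m / 319 ka = 0.000915 m/yr = 0.915 m/kyr

0.915 m/kyr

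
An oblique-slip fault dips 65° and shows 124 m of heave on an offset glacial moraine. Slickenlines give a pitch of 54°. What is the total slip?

dip-slip = heave / cos(dip) = 124 / cos(65°) = 293.4 m
net slip = dip-slip / sin(rake) = 293.4 / sin(54°) = 363 m

363 m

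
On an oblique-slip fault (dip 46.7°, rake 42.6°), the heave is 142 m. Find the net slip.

dip-slip = heave / cos(dip) = 142 / cos(46.7°) = 207.1 m
net slip = dip-slip / sin(rake) = 207.1 / sin(42.6°) = 306 m

306 m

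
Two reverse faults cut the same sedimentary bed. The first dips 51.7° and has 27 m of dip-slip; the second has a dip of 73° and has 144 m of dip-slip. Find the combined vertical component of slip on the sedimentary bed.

throw_A = 27 × sin(51.7°) = 21.19 m
throw_B = 144 × sin(73°) = 137.7 m
total = 21.19 + 137.7 = 159 m

159 m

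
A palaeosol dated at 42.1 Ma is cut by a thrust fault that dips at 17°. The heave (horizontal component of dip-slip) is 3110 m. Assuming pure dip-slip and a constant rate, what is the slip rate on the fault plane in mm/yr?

dip-slip = heave / cos(dip) = 3110 m / cos(17°) = 3252 m
rate = 3252 m / 42.1 Ma = 0.0000772 m/yr = 0.0772 mm/yr

0.0772 mm/yr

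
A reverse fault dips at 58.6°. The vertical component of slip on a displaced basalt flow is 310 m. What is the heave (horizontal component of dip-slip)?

heave = throw / tan(dip) = 310 / tan(58.6°) = 189 m

189 m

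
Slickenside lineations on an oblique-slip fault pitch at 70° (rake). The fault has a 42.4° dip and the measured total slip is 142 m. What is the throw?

90 m

dip-slip = net slip × sin(rake) = 142 m × sin(70°) = 133.4 m
throw = dip-slip × sin(dip) = 133.4 × sin(42.4°) = 90 m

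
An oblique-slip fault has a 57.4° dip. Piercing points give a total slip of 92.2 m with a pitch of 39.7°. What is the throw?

49.6 m

dip-slip = net slip × sin(rake) = 92.2 m × sin(39.7°) = 58.89 m
throw = dip-slip × sin(dip) = 58.89 × sin(57.4°) = 49.6 m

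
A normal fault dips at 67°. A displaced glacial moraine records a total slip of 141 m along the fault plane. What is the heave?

heave = dip-slip × cos(dip) = 141 m × cos(67°) = 55.1 m

55.1 m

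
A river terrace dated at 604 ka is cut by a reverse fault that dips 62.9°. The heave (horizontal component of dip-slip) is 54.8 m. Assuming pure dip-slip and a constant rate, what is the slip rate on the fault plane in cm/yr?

dip-slip = heave / cos(dip) = 54.8 m / cos(62.9°) = 120.3 m
rate = 120.3 m / 604 ka = 0.000199 m/yr = 0.0199 cm/yr

0.0199 cm/yr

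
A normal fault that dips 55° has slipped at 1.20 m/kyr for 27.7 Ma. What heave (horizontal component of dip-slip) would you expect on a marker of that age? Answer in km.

19.1 km

dip-slip = rate × time = 1.20 m/kyr × 27.7 Ma = 33240 m
heave = dip-slip × cos(dip) = 33240 × cos(55°) = 19100 m = 19.1 km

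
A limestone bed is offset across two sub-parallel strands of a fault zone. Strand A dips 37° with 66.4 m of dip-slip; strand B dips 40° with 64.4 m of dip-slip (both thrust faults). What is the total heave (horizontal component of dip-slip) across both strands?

102 m

heave_A = 66.4 × cos(37°) = 53.03 m
heave_B = 64.4 × cos(40°) = 49.33 m
total = 53.03 + 49.33 = 102 m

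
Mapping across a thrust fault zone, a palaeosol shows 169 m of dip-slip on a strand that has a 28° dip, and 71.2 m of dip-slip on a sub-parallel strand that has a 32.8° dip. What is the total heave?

209 m

heave_A = 169 × cos(28°) = 149.2 m
heave_B = 71.2 × cos(32.8°) = 59.85 m
total = 149.2 + 59.85 = 209 m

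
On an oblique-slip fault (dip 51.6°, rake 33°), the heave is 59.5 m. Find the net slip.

176 m

dip-slip = heave / cos(dip) = 59.5 / cos(51.6°) = 95.79 m
net slip = dip-slip / sin(rake) = 95.79 / sin(33°) = 176 m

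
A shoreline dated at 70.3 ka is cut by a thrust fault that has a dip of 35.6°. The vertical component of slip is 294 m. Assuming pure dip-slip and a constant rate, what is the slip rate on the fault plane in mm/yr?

dip-slip = throw / sin(dip) = 294 m / sin(35.6°) = 505 m
rate = 505 m / 70.3 ka = 0.00718 m/yr = 7.18 mm/yr

7.18 mm/yr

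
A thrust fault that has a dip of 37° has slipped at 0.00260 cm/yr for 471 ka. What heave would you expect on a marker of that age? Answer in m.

9.78 m

dip-slip = rate × time = 0.00260 cm/yr × 471 ka = 12.25 m
heave = dip-slip × cos(dip) = 12.25 × cos(37°) = 9.78 m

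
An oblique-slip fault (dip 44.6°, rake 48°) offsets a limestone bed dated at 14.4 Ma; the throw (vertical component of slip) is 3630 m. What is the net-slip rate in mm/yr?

dip-slip = throw / sin(dip) = 3630 / sin(44.6°) = 5170 m
net slip = dip-slip / sin(rake) = 5170 / sin(48°) = 6957 m
rate = 6957 m / 14.4 Ma = 0.000483 m/yr = 0.483 mm/yr

0.483 mm/yr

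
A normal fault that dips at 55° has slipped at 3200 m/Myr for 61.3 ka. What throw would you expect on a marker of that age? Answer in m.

dip-slip = rate × time = 3200 m/Myr × 61.3 ka = 196.2 m
throw = dip-slip × sin(dip) = 196.2 × sin(55°) = 161 m

161 m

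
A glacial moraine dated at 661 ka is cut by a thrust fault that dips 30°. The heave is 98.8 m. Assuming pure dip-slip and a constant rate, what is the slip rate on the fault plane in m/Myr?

dip-slip = heave / cos(dip) = 98.8 m / cos(30°) = 114.1 m
rate = 114.1 m / 661 ka = 0.000173 m/yr = 173 m/Myr

173 m/Myr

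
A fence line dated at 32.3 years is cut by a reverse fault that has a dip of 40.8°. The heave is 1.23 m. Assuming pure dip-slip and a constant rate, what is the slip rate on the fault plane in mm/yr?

dip-slip = heave / cos(dip) = 1.23 m / cos(40.8°) = 1.625 m
rate = 1.625 m / 32.3 years = 0.0503 m/yr = 50.3 mm/yr

50.3 mm/yr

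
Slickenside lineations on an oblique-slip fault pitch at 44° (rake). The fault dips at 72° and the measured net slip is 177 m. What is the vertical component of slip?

117 m

dip-slip = net slip × sin(rake) = 177 m × sin(44°) = 123 m
throw = dip-slip × sin(dip) = 123 × sin(72°) = 117 m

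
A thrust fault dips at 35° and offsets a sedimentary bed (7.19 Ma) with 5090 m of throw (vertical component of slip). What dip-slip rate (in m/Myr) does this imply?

1230 m/Myr

dip-slip = throw / sin(dip) = 5090 m / sin(35°) = 8874 m
rate = 8874 m / 7.19 Ma = 0.00123 m/yr = 1230 m/Myr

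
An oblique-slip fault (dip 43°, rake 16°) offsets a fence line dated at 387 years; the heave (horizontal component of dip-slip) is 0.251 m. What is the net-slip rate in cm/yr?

0.322 cm/yr

dip-slip = heave / cos(dip) = 0.251 / cos(43°) = 0.3432 m
net slip = dip-slip / sin(rake) = 0.3432 / sin(16°) = 1.245 m
rate = 1.245 m / 387 years = 0.00322 m/yr = 0.322 cm/yr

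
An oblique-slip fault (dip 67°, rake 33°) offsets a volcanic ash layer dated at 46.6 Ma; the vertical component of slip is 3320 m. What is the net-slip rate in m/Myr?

dip-slip = throw / sin(dip) = 3320 / sin(67°) = 3607 m
net slip = dip-slip / sin(rake) = 3607 / sin(33°) = 6622 m
rate = 6622 m / 46.6 Ma = 0.000142 m/yr = 142 m/Myr

142 m/Myr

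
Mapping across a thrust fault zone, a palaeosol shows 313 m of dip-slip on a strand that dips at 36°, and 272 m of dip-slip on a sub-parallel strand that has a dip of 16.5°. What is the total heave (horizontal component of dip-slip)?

514 m

heave_A = 313 × cos(36°) = 253.2 m
heave_B = 272 × cos(16.5°) = 260.8 m
total = 253.2 + 260.8 = 514 m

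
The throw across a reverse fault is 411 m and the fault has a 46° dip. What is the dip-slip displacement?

571 m

dip-slip = throw / sin(dip) = 411 / sin(46°) = 571 m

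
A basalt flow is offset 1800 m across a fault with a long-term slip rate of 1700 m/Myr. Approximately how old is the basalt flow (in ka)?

1060 ka

age = offset / rate = 1800 m / (1700 m/Myr) = 1.06e+06 yr = 1060 ka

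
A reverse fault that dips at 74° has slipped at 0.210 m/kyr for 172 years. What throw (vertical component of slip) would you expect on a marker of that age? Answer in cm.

dip-slip = rate × time = 0.210 m/kyr × 172 years = 0.03612 m
throw = dip-slip × sin(dip) = 0.03612 × sin(74°) = 0.0347 m = 3.47 cm

3.47 cm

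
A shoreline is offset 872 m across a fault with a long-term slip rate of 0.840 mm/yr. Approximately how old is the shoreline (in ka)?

age = offset / rate = 872 m / (0.840 mm/yr) = 1.04e+06 yr = 1040 ka

1040 ka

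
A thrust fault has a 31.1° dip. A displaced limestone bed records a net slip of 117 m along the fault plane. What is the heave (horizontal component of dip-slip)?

heave = dip-slip × cos(dip) = 117 m × cos(31.1°) = 100 m

100 m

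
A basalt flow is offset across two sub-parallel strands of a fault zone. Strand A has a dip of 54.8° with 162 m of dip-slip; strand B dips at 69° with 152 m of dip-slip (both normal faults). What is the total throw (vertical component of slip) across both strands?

throw_A = 162 × sin(54.8°) = 132.4 m
throw_B = 152 × sin(69°) = 141.9 m
total = 132.4 + 141.9 = 274 m

274 m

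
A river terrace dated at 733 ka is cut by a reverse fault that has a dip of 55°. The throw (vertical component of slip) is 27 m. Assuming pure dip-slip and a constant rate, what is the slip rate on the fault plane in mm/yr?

0.0450 mm/yr

dip-slip = throw / sin(dip) = 27 m / sin(55°) = 32.96 m
rate = 32.96 m / 733 ka = 0.0000450 m/yr = 0.0450 mm/yr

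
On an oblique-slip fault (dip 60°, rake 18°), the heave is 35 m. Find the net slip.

dip-slip = heave / cos(dip) = 35 / cos(60°) = 70 m
net slip = dip-slip / sin(rake) = 70 / sin(18°) = 227 m

227 m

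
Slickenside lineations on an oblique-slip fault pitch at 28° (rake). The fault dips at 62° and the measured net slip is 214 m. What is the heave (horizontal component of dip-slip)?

dip-slip = net slip × sin(rake) = 214 m × sin(28°) = 100.5 m
heave = dip-slip × cos(dip) = 100.5 × cos(62°) = 47.2 m

47.2 m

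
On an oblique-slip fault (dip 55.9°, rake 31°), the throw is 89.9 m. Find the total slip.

dip-slip = throw / sin(dip) = 89.9 / sin(55.9°) = 108.6 m
net slip = dip-slip / sin(rake) = 108.6 / sin(31°) = 211 m

211 m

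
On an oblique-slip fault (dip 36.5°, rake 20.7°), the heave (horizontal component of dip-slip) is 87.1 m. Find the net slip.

307 m

dip-slip = heave / cos(dip) = 87.1 / cos(36.5°) = 108.4 m
net slip = dip-slip / sin(rake) = 108.4 / sin(20.7°) = 307 m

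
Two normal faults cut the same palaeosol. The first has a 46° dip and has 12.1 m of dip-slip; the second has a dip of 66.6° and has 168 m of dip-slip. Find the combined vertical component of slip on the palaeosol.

163 m

throw_A = 12.1 × sin(46°) = 8.704 m
throw_B = 168 × sin(66.6°) = 154.2 m
total = 8.704 + 154.2 = 163 m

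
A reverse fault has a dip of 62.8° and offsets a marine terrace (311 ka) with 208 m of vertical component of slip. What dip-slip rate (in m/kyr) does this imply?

dip-slip = throw / sin(dip) = 208 m / sin(62.8°) = 233.9 m
rate = 233.9 m / 311 ka = 0.000752 m/yr = 0.752 m/kyr

0.752 m/kyr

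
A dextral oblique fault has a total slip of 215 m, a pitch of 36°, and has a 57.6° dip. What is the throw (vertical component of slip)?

107 m

dip-slip = net slip × sin(rake) = 215 m × sin(36°) = 126.4 m
throw = dip-slip × sin(dip) = 126.4 × sin(57.6°) = 107 m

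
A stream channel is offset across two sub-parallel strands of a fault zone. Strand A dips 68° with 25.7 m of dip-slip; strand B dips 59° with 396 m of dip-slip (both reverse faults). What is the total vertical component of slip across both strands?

363 m

throw_A = 25.7 × sin(68°) = 23.83 m
throw_B = 396 × sin(59°) = 339.4 m
total = 23.83 + 339.4 = 363 m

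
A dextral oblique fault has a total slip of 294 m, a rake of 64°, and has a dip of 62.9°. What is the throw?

dip-slip = net slip × sin(rake) = 294 m × sin(64°) = 264.2 m
throw = dip-slip × sin(dip) = 264.2 × sin(62.9°) = 235 m

235 m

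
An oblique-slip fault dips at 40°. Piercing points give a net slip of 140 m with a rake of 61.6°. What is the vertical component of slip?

79.2 m

dip-slip = net slip × sin(rake) = 140 m × sin(61.6°) = 123.2 m
throw = dip-slip × sin(dip) = 123.2 × sin(40°) = 79.2 m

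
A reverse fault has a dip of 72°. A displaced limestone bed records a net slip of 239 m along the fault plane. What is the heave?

heave = dip-slip × cos(dip) = 239 m × cos(72°) = 73.9 m

73.9 m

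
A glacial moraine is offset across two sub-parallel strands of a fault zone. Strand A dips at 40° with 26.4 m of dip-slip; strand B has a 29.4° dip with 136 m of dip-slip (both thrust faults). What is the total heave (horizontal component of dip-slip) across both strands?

139 m

heave_A = 26.4 × cos(40°) = 20.22 m
heave_B = 136 × cos(29.4°) = 118.5 m
total = 20.22 + 118.5 = 139 m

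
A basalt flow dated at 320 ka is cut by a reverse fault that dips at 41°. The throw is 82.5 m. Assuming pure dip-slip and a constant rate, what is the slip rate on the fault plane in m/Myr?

393 m/Myr

dip-slip = throw / sin(dip) = 82.5 m / sin(41°) = 125.8 m
rate = 125.8 m / 320 ka = 0.000393 m/yr = 393 m/Myr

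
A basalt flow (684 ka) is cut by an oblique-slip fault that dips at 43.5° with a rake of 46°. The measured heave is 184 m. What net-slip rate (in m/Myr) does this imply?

dip-slip = heave / cos(dip) = 184 / cos(43.5°) = 253.7 m
net slip = dip-slip / sin(rake) = 253.7 / sin(46°) = 352.6 m
rate = 352.6 m / 684 ka = 0.000516 m/yr = 516 m/Myr

516 m/Myr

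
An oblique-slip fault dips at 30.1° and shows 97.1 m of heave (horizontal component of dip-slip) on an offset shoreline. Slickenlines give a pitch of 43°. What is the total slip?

165 m

dip-slip = heave / cos(dip) = 97.1 / cos(30.1°) = 112.2 m
net slip = dip-slip / sin(rake) = 112.2 / sin(43°) = 165 m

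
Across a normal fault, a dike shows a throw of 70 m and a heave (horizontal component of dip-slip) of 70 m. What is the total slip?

net slip = √(throw² + heave²) = √(70² + 70²) = 99 m

99 m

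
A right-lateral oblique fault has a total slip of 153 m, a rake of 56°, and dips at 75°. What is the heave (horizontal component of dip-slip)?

dip-slip = net slip × sin(rake) = 153 m × sin(56°) = 126.8 m
heave = dip-slip × cos(dip) = 126.8 × cos(75°) = 32.8 m

32.8 m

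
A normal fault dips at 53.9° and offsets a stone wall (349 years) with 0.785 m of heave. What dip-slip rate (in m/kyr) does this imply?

dip-slip = heave / cos(dip) = 0.785 m / cos(53.9°) = 1.332 m
rate = 1.332 m / 349 years = 0.00382 m/yr = 3.82 m/kyr

3.82 m/kyr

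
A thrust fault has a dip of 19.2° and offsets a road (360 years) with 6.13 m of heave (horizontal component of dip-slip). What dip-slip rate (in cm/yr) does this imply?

dip-slip = heave / cos(dip) = 6.13 m / cos(19.2°) = 6.491 m
rate = 6.491 m / 360 years = 0.0180 m/yr = 1.80 cm/yr

1.80 cm/yr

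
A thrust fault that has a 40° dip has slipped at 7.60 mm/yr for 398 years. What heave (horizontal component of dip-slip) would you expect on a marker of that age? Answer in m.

dip-slip = rate × time = 7.60 mm/yr × 398 years = 3.025 m
heave = dip-slip × cos(dip) = 3.025 × cos(40°) = 2.32 m

2.32 m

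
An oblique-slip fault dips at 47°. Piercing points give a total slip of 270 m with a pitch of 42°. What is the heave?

123 m

dip-slip = net slip × sin(rake) = 270 m × sin(42°) = 180.7 m
heave = dip-slip × cos(dip) = 180.7 × cos(47°) = 123 m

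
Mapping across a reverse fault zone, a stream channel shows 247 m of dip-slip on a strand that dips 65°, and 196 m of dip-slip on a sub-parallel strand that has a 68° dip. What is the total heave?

178 m

heave_A = 247 × cos(65°) = 104.4 m
heave_B = 196 × cos(68°) = 73.42 m
total = 104.4 + 73.42 = 178 m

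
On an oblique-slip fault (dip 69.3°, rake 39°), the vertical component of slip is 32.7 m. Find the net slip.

55.5 m

dip-slip = throw / sin(dip) = 32.7 / sin(69.3°) = 34.96 m
net slip = dip-slip / sin(rake) = 34.96 / sin(39°) = 55.5 m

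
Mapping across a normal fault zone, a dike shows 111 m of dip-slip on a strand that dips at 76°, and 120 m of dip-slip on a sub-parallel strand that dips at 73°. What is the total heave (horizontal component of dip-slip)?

heave_A = 111 × cos(76°) = 26.85 m
heave_B = 120 × cos(73°) = 35.08 m
total = 26.85 + 35.08 = 61.9 m

61.9 m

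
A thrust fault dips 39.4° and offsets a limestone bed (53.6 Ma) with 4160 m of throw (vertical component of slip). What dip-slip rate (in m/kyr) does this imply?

0.122 m/kyr

dip-slip = throw / sin(dip) = 4160 m / sin(39.4°) = 6554 m
rate = 6554 m / 53.6 Ma = 0.000122 m/yr = 0.122 m/kyr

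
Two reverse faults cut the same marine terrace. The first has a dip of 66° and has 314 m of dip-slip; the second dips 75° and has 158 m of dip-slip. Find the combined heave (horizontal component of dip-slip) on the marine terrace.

heave_A = 314 × cos(66°) = 127.7 m
heave_B = 158 × cos(75°) = 40.89 m
total = 127.7 + 40.89 = 169 m

169 m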